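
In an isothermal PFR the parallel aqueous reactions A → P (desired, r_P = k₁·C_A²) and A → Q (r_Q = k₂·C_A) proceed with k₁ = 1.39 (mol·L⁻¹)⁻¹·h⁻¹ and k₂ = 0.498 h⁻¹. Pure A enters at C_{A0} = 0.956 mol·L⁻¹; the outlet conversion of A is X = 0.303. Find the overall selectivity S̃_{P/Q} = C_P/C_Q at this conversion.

2.25

C_A = C_{A0}(1−X) = 0.6663 mol·L⁻¹.
Along a PFR/batch, dC_Q/dC_A = −r_Q/(r_P+r_Q) = −k₂/(k₂+k₁·C_A).
Integrating from C_{A0} to C_A: C_Q = (0.498/1.39)·ln[(0.498+1.39·0.956)/(0.498+1.39·0.666)] = 0.3583·ln(1.827/1.424) = 0.08920 mol·L⁻¹.
Then C_P = (C_{A0}−C_A) − C_Q = 0.2897 − 0.08920 = 0.2005 mol·L⁻¹.
S̃_{P/Q} = C_P/C_Q = 0.2005/0.08920 = 2.25.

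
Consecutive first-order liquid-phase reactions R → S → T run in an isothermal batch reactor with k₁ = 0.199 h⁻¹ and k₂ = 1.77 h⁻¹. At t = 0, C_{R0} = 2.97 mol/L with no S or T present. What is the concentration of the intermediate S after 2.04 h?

0.241 mol/L

Solving the coupled first-order balances gives C_S(t) = [k₁/(k₂−k₁)]·C_{R0}·(e^(−k₁t) − e^(−k₂t)).
e^(−k₁t) = e^(−0.199×2.04) = e^(−0.4060) = 0.6663; e^(−k₂t) = e^(−3.611) = 0.02703.
C_S = 0.199×2.97/(1.77−0.199) × (0.6663−0.02703) = 0.3762×0.6393 = 0.2405 mol/L.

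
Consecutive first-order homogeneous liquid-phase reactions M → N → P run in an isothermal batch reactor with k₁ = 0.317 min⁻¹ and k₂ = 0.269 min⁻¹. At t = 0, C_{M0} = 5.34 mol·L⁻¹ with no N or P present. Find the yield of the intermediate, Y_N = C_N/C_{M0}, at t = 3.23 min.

0.398

For first-order series with pure M initially, C_N(t) = k₁C_{M0}/(k₂−k₁)·(e^(−k₁t) − e^(−k₂t)).
e^(−k₁t) = e^(−0.317×3.23) = e^(−1.024) = 0.3592; e^(−k₂t) = e^(−0.8689) = 0.4194.
C_N = 0.317×5.34/(0.269−0.317) × (0.3592−0.4194) = (-35.27)×(-0.06024) = 2.124 mol·L⁻¹.
Y_N = C_N/C_{M0} = 2.124/5.34 = 0.398.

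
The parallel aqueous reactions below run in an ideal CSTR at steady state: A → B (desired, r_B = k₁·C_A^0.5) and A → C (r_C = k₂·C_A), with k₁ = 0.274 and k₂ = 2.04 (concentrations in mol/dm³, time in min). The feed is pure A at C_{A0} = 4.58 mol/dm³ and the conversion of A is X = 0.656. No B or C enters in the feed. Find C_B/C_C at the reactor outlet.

0.107

Exit C_A = C_{A0}(1−X) = 4.58×0.344 = 1.576 mol/dm³.
In a CSTR the entire volume is at exit conditions, so r_B = 0.274×1.576^0.5 = 0.3439 and r_C = 2.04×1.576 = 3.214.
Overall selectivity = C_B/C_C = r_Bτ/(r_Cτ) = r_B/r_C = 0.107.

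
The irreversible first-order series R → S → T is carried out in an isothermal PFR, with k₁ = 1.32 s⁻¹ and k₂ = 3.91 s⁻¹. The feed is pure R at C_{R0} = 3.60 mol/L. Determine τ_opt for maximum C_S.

0.419 s

Setting dC_S/dτ = 0 gives τ_opt = ln(k₂/k₁)/(k₂−k₁).
= ln(3.91/1.32)/(3.91−1.32) = ln(2.962)/2.590 = 1.086/2.590 = 0.419 s.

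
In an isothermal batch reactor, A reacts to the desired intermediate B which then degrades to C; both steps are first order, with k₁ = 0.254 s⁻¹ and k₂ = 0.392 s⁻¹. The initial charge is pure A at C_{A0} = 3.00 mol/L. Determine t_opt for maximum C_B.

3.14 s

For first-order series the maximum of C_B occurs at t_opt = ln(k₂/k₁)/(k₂−k₁).
= ln(0.392/0.254)/(0.392−0.254) = ln(1.543)/0.1380 = 0.4339/0.1380 = 3.14 s.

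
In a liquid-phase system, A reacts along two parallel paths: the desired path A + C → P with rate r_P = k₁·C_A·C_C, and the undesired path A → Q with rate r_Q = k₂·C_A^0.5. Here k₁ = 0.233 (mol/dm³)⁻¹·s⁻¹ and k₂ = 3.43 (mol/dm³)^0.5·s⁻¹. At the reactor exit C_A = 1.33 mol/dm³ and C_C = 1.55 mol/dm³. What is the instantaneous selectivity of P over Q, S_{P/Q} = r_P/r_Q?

0.121

S_{P/Q} = r_P/r_Q = (k₁·C_A·C_C)/(k₂·C_A^0.5) = (k₁/k₂)·C_A^0.5·C_C.
= (0.233×1.330×1.550) / (3.43×1.330^0.5) = 0.4803/3.956 = 0.121.
Since the desired path is higher order in A, keeping C_A high (PFR or concentrated feed) favours P.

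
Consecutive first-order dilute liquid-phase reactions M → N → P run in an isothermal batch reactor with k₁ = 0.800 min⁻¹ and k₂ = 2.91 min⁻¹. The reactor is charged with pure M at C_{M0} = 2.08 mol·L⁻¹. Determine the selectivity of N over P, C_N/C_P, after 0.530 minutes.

For first-order series with pure M initially, C_N(t) = k₁C_{M0}/(k₂−k₁)·(e^(−k₁t) − e^(−k₂t)).
e^(−k₁t) = e^(−0.800×0.530) = e^(−0.4240) = 0.6544; e^(−k₂t) = e^(−1.542) = 0.2139.
C_N = 0.800×2.08/(2.91−0.800) × (0.6544−0.2139) = 0.7886×0.4405 = 0.3474 mol·L⁻¹.
C_M = C_{M0}e^(−k₁t) = 1.361 mol·L⁻¹, so C_P = C_{M0}−C_M−C_N = 0.3714 mol·L⁻¹; C_N/C_P = 0.935.

0.935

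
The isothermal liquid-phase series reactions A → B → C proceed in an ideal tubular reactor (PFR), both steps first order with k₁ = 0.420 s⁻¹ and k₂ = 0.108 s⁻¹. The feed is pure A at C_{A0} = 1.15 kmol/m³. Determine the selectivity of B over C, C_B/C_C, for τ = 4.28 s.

2.98

For first-order series with pure A initially, C_B(τ) = k₁C_{A0}/(k₂−k₁)·(e^(−k₁τ) − e^(−k₂τ)).
e^(−k₁τ) = e^(−0.420×4.28) = e^(−1.798) = 0.1657; e^(−k₂τ) = e^(−0.4622) = 0.6299.
C_B = 0.420×1.15/(0.108−0.420) × (0.1657−0.6299) = (-1.548)×(-0.4642) = 0.7186 kmol/m³.
C_A = C_{A0}e^(−k₁τ) = 0.1906 kmol/m³, so C_C = C_{A0}−C_A−C_B = 0.2409 kmol/m³; C_B/C_C = 2.98.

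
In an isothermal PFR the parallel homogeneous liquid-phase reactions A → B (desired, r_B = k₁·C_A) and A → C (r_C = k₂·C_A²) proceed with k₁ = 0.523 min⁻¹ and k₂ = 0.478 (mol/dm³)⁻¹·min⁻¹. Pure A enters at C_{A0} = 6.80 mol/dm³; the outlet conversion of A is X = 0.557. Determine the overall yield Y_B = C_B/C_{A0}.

C_A = C_{A0}(1−X) = 3.012 mol/dm³.
Along a PFR/batch, dC_B/dC_A = −r_B/(r_B+r_C) = −k₁/(k₁+k₂·C_A).
Integrating from C_{A0} to C_A: C_B = (0.523/0.478)·ln[(0.523+0.478·6.80)/(0.523+0.478·3.01)] = 1.094·ln(3.773/1.963) = 0.7151 mol/dm³.
Y_B = C_B/C_{A0} = 0.7151/6.80 = 0.105.

0.105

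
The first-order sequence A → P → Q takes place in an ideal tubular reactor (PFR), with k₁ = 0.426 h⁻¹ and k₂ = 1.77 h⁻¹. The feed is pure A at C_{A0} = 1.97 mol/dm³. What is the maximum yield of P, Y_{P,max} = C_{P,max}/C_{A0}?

For a first-order series the maximum intermediate yield is C_{P,max}/C_{A0} = (k₁/k₂)^[k₂/(k₂−k₁)].
= (0.426/1.77)^(1.77/(1.77−0.426)) = (0.2407)^(1.317) = 0.1532.

0.153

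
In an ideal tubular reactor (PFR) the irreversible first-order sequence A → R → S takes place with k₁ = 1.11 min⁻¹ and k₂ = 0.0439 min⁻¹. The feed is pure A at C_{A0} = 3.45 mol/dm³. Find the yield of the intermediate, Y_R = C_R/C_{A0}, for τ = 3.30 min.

For first-order series with pure A initially, C_R(τ) = k₁C_{A0}/(k₂−k₁)·(e^(−k₁τ) − e^(−k₂τ)).
e^(−k₁τ) = e^(−1.11×3.30) = e^(−3.663) = 0.02566; e^(−k₂τ) = e^(−0.1449) = 0.8651.
C_R = 1.11×3.45/(0.0439−1.11) × (0.02566−0.8651) = (-3.592)×(-0.8395) = 3.015 mol/dm³.
Y_R = C_R/C_{A0} = 3.015/3.45 = 0.874.

0.874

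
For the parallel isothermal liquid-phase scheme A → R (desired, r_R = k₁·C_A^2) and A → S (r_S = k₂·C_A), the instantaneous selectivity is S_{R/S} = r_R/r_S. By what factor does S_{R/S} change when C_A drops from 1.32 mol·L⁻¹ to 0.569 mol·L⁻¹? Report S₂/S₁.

0.431

S_{R/S} = (k₁/k₂)·C_A, so S₂/S₁ = (C_{A,2}/C_{A,1}).
= 0.569/1.32 = 0.431.
Selectivity toward R falls as C_A falls — high-concentration operation is favoured.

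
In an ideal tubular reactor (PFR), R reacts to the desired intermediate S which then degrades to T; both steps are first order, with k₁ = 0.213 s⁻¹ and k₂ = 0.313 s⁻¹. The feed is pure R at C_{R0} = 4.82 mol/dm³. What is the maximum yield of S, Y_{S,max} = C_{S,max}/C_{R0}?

Evaluating C_S at τ_opt = ln(k₂/k₁)/(k₂−k₁) gives C_{S,max}/C_{R0} = (k₁/k₂)^[k₂/(k₂−k₁)].
= (0.213/0.313)^(0.313/(0.313−0.213)) = (0.6805)^(3.130) = 0.2998.

0.300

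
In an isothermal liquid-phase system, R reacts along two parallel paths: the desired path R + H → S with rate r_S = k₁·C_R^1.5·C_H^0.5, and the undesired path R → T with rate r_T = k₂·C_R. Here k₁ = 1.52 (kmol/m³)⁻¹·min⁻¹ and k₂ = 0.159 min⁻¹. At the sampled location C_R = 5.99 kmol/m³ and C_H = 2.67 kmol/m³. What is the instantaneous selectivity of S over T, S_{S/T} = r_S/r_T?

S_{S/T} = r_S/r_T = (k₁·C_R^1.5·C_H^0.5)/(k₂·C_R) = (k₁/k₂)·C_R^0.5·C_H^0.5.
= (1.52×5.990^1.5×2.670^0.5) / (0.159×5.990) = 36.41/0.9524 = 38.2.
Since the desired path is higher order in R, keeping C_R high (PFR or concentrated feed) favours S.

38.2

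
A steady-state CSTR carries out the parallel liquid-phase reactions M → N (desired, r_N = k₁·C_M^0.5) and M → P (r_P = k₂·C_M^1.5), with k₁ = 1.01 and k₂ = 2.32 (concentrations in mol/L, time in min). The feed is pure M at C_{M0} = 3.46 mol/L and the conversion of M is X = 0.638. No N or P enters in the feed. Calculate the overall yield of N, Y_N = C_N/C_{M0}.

Exit C_M = C_{M0}(1−X) = 3.46×0.362 = 1.253 mol/L.
In a CSTR the entire volume is at exit conditions, so r_N = 1.01×1.253^0.5 = 1.130 and r_P = 2.32×1.253^1.5 = 3.252.
Fraction of consumed M going to N: r_N/(r_N+r_P) = 0.2579.
C_N = 0.2579·C_{M0}·X = 0.2579×3.46×0.638 = 0.569 mol/L; Y_N = C_N/C_{M0} = 0.165.

0.165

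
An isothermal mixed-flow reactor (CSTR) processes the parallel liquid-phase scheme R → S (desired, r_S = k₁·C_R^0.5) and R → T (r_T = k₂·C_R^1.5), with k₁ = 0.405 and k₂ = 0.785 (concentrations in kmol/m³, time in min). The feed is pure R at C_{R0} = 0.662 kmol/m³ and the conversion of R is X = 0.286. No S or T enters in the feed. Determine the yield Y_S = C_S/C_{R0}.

Exit C_R = C_{R0}(1−X) = 0.662×0.714 = 0.4727 kmol/m³.
Rates in a CSTR are evaluated at the outlet concentration: r_S = 0.405×0.4727^0.5 = 0.2784, r_T = 0.785×0.4727^1.5 = 0.2551.
Fraction of consumed R going to S: r_S/(r_S+r_T) = 0.5219.
C_S = 0.5219·C_{R0}·X = 0.5219×0.662×0.286 = 0.0988 kmol/m³; Y_S = C_S/C_{R0} = 0.149.

0.149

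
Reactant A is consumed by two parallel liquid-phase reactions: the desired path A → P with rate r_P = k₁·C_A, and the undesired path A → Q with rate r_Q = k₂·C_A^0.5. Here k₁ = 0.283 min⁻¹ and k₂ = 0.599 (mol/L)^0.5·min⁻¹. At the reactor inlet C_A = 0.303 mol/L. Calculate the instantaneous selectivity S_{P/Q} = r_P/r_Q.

0.260

S_{P/Q} = r_P/r_Q = (k₁·C_A)/(k₂·C_A^0.5) = (k₁/k₂)·C_A^0.5.
= (0.283×0.3030) / (0.599×0.3030^0.5) = 0.08575/0.3297 = 0.260.
Since the desired path is higher order in A, keeping C_A high (PFR or concentrated feed) favours P.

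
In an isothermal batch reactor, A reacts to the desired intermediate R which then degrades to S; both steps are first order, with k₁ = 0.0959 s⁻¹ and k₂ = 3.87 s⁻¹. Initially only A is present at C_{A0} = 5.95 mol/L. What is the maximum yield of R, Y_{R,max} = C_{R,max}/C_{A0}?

For a first-order series the maximum intermediate yield is C_{R,max}/C_{A0} = (k₁/k₂)^[k₂/(k₂−k₁)].
= (0.0959/3.87)^(3.87/(3.87−0.0959)) = (0.02478)^(1.025) = 0.02256.

0.0226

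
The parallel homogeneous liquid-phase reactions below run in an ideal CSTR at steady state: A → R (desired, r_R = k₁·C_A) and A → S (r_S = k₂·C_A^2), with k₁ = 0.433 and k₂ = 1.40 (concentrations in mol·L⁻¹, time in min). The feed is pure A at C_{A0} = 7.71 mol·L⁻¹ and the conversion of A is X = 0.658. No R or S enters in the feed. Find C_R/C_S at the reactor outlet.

0.117

Exit C_A = C_{A0}(1−X) = 7.71×0.342 = 2.637 mol·L⁻¹.
In a CSTR the entire volume is at exit conditions, so r_R = 0.433×2.637 = 1.142 and r_S = 1.40×2.637^2 = 9.734.
Overall selectivity = C_R/C_S = r_Rτ/(r_Sτ) = r_R/r_S = 0.117.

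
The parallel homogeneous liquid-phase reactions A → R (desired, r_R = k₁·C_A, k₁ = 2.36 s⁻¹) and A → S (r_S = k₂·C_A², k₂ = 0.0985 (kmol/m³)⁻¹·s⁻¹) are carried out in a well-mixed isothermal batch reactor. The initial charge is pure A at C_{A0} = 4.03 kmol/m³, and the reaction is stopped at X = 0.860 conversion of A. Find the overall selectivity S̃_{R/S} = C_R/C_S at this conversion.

C_A = C_{A0}(1−X) = 0.5642 kmol/m³.
Along a PFR/batch, dC_R/dC_A = −r_R/(r_R+r_S) = −k₁/(k₁+k₂·C_A).
Integrating from C_{A0} to C_A: C_R = (2.36/0.0985)·ln[(2.36+0.0985·4.03)/(2.36+0.0985·0.564)] = 23.96·ln(2.757/2.416) = 3.167 kmol/m³.
C_S = (C_{A0}−C_A)−C_R = 0.2986 kmol/m³; S̃_{R/S} = 3.167/0.2986 = 10.6.

10.6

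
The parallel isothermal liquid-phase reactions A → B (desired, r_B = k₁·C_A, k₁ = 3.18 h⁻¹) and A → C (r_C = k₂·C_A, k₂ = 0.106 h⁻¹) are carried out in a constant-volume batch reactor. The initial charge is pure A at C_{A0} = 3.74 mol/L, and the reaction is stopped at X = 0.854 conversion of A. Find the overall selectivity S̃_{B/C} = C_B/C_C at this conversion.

30.0

C_A = C_{A0}(1−X) = 0.5460 mol/L.
Both paths are first order in A, so the instantaneous fraction to B is constant: dC_B/d(−C_A) = k₁/(k₁+k₂) = 0.9677.
C_B = 0.9677·(C_{A0}−C_A) = 0.9677×3.194 = 3.09 mol/L.
C_C = (C_{A0}−C_A)−C_B = 0.1030 mol/L; S̃_{B/C} = 3.091/0.1030 = 30.0.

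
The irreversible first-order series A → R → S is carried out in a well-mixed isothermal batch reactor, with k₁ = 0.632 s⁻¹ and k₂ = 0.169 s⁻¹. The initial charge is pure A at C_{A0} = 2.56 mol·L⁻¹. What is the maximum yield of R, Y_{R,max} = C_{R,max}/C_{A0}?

0.618

At the optimum, C_{R,max}/C_{A0} = (k₁/k₂)^[k₂/(k₂−k₁)].
= (0.632/0.169)^(0.169/(0.169−0.632)) = (3.740)^(-0.3650) = 0.6179.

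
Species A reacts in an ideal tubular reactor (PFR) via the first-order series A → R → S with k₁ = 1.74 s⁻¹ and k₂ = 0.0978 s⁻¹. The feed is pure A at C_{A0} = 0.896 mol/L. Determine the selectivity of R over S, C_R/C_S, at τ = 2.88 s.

The intermediate concentration in a first-order A→B→C sequence is C_R = k₁C_{A0}(e^(−k₁τ) − e^(−k₂τ))/(k₂−k₁).
e^(−k₁τ) = e^(−1.74×2.88) = e^(−5.011) = 0.006663; e^(−k₂τ) = e^(−0.2817) = 0.7545.
C_R = 1.74×0.896/(0.0978−1.74) × (0.006663−0.7545) = (-0.9494)×(-0.7479) = 0.7100 mol/L.
C_A = C_{A0}e^(−k₁τ) = 0.005970 mol/L, so C_S = C_{A0}−C_A−C_R = 0.1800 mol/L; C_R/C_S = 3.94.

3.94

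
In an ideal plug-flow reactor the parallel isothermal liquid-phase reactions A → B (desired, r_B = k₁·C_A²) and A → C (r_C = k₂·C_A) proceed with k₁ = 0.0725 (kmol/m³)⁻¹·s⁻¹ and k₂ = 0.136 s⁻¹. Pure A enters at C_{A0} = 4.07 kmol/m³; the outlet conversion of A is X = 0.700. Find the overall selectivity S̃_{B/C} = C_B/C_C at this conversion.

C_A = C_{A0}(1−X) = 1.221 kmol/m³.
Along a PFR/batch, dC_C/dC_A = −r_C/(r_B+r_C) = −k₂/(k₂+k₁·C_A).
Integrating from C_{A0} to C_A: C_C = (0.136/0.0725)·ln[(0.136+0.0725·4.07)/(0.136+0.0725·1.22)] = 1.876·ln(0.4311/0.2245) = 1.224 kmol/m³.
Then C_B = (C_{A0}−C_A) − C_C = 2.849 − 1.224 = 1.625 kmol/m³.
S̃_{B/C} = C_B/C_C = 1.625/1.224 = 1.33.

1.33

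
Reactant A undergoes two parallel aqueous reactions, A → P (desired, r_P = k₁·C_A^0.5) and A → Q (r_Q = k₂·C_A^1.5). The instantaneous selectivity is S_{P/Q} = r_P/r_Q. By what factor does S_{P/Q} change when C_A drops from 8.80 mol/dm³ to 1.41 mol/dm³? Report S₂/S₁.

S_{P/Q} = (k₁/k₂)·C_A⁻¹, so S₂/S₁ = (C_{A,2}/C_{A,1})⁻¹.
= 8.80/1.41 = 6.24.

6.24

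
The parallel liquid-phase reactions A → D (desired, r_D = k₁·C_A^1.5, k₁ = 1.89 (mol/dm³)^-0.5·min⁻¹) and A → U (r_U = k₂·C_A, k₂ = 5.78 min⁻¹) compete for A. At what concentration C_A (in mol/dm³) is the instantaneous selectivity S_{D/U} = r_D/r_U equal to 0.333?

1.04 mol/dm³

S_{D/U} = (k₁/k₂)·C_A^0.5 ⇒ C_A = (S·k₂/k₁)^(2).
= (0.333×5.78/1.89)^(2) = (1.018)^(2) = 1.04 mol/dm³.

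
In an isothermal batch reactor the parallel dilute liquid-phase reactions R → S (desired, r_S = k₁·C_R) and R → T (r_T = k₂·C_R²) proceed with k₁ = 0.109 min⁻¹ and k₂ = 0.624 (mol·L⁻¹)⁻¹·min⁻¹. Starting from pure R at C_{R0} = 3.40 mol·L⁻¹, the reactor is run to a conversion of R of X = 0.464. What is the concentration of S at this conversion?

C_R = C_{R0}(1−X) = 1.822 mol·L⁻¹.
Along a PFR/batch, dC_S/dC_R = −r_S/(r_S+r_T) = −k₁/(k₁+k₂·C_R).
Integrating from C_{R0} to C_R: C_S = (0.109/0.624)·ln[(0.109+0.624·3.40)/(0.109+0.624·1.82)] = 0.1747·ln(2.231/1.246) = 0.1017 mol·L⁻¹.

0.102 mol·L⁻¹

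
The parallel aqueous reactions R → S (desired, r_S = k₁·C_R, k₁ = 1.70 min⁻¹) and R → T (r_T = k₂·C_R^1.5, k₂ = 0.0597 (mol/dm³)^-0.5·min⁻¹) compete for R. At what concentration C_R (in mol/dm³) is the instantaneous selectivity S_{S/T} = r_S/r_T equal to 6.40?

S_{S/T} = (k₁/k₂)·C_R^-0.5 ⇒ C_R = (S·k₂/k₁)^(-2).
= (6.40×0.0597/1.70)^(-2) = (0.2248)^(-2) = 19.8 mol/dm³.

19.8 mol/dm³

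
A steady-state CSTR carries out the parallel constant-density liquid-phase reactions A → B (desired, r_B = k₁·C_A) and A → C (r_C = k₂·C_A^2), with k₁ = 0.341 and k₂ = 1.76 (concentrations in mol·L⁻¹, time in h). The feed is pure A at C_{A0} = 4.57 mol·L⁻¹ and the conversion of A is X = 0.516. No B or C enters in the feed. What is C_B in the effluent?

0.190 mol·L⁻¹

Exit C_A = C_{A0}(1−X) = 4.57×0.484 = 2.212 mol·L⁻¹.
Rates in a CSTR are evaluated at the outlet concentration: r_B = 0.341×2.212 = 0.7543, r_C = 1.76×2.212^2 = 8.611.
Fraction of consumed A going to B: r_B/(r_B+r_C) = 0.08054.
C_B = 0.08054·C_{A0}·X = 0.08054×4.57×0.516 = 0.190 mol·L⁻¹.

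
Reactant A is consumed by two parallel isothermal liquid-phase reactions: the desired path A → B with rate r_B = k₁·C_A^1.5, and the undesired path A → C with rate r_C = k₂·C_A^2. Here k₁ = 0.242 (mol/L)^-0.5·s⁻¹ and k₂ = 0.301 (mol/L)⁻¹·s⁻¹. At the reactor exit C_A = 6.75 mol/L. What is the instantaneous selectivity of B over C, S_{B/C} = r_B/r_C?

0.309

S_{B/C} = r_B/r_C = (k₁·C_A^1.5)/(k₂·C_A^2) = (k₁/k₂)·C_A^-0.5.
= (0.242×6.750^1.5) / (0.301×6.750^2) = 4.244/13.71 = 0.309.
The undesired path is higher order in A, so low C_A (CSTR or dilute feed) favours B.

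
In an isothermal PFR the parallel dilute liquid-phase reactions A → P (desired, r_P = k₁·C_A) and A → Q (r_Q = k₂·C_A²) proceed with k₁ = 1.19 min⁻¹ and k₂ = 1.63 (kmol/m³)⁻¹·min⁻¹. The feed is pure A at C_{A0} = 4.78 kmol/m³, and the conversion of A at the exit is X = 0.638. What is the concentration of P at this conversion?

C_A = C_{A0}(1−X) = 1.730 kmol/m³.
Along a PFR/batch, dC_P/dC_A = −r_P/(r_P+r_Q) = −k₁/(k₁+k₂·C_A).
Integrating from C_{A0} to C_A: C_P = (1.19/1.63)·ln[(1.19+1.63·4.78)/(1.19+1.63·1.73)] = 0.7301·ln(8.981/4.010) = 0.5886 kmol/m³.

0.589 kmol/m³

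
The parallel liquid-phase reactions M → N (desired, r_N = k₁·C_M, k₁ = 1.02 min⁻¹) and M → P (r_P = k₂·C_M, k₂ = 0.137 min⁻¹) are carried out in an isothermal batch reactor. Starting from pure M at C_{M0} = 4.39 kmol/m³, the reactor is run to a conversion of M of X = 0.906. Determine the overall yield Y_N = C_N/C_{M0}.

0.799

C_M = C_{M0}(1−X) = 0.4127 kmol/m³.
Both paths are first order in M, so the instantaneous fraction to N is constant: dC_N/d(−C_M) = k₁/(k₁+k₂) = 0.8816.
C_N = 0.8816·(C_{M0}−C_M) = 0.8816×3.977 = 3.51 kmol/m³.
Y_N = C_N/C_{M0} = 3.506/4.39 = 0.799.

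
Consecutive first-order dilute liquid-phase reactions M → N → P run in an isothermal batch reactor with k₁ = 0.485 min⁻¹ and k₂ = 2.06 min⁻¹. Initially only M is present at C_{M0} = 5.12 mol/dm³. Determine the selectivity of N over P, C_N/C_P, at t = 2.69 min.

0.127

The intermediate concentration in a first-order A→B→C sequence is C_N = k₁C_{M0}(e^(−k₁t) − e^(−k₂t))/(k₂−k₁).
e^(−k₁t) = e^(−0.485×2.69) = e^(−1.305) = 0.2713; e^(−k₂t) = e^(−5.541) = 0.003921.
C_N = 0.485×5.12/(2.06−0.485) × (0.2713−0.003921) = 1.577×0.2673 = 0.4215 mol/dm³.
C_M = C_{M0}e^(−k₁t) = 1.389 mol/dm³, so C_P = C_{M0}−C_M−C_N = 3.310 mol/dm³; C_N/C_P = 0.127.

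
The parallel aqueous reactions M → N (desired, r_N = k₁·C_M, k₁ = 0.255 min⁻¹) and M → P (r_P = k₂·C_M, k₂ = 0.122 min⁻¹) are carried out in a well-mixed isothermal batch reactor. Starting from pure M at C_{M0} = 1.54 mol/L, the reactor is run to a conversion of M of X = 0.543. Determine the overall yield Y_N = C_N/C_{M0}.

0.367

C_M = C_{M0}(1−X) = 0.7038 mol/L.
Both paths are first order in M, so the instantaneous fraction to N is constant: dC_N/d(−C_M) = k₁/(k₁+k₂) = 0.6764.
C_N = 0.6764·(C_{M0}−C_M) = 0.6764×0.8362 = 0.566 mol/L.
Y_N = C_N/C_{M0} = 0.5656/1.54 = 0.367.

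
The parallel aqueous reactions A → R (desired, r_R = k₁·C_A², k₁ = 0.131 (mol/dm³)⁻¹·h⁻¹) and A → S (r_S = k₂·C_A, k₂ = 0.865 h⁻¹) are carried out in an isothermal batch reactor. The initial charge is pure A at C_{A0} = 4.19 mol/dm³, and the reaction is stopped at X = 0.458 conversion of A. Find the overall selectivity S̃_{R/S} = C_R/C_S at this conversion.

0.485

C_A = C_{A0}(1−X) = 2.271 mol/dm³.
Along a PFR/batch, dC_S/dC_A = −r_S/(r_R+r_S) = −k₂/(k₂+k₁·C_A).
Integrating from C_{A0} to C_A: C_S = (0.865/0.131)·ln[(0.865+0.131·4.19)/(0.865+0.131·2.27)] = 6.603·ln(1.414/1.162) = 1.293 mol/dm³.
Then C_R = (C_{A0}−C_A) − C_S = 1.919 − 1.293 = 0.6263 mol/dm³.
S̃_{R/S} = C_R/C_S = 0.6263/1.293 = 0.485.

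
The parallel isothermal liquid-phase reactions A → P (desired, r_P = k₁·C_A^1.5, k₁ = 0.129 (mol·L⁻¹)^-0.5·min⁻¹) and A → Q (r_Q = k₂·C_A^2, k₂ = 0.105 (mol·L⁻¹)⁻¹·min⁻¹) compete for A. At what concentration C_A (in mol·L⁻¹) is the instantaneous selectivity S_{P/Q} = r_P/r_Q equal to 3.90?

S_{P/Q} = (k₁/k₂)·C_A^-0.5 ⇒ C_A = (S·k₂/k₁)^(-2).
= (3.90×0.105/0.129)^(-2) = (3.174)^(-2) = 0.0992 mol·L⁻¹.

0.0992 mol·L⁻¹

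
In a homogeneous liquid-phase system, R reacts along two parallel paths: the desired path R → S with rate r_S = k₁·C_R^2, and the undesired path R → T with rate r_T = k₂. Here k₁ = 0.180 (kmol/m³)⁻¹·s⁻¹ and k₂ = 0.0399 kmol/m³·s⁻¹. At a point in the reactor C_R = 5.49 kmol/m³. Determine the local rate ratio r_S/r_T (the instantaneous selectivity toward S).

136

S_{S/T} = r_S/r_T = (k₁·C_R^2)/(k₂) = (k₁/k₂)·C_R^2.
= (0.180×5.490^2) / (0.0399) = 5.425/0.03990 = 136.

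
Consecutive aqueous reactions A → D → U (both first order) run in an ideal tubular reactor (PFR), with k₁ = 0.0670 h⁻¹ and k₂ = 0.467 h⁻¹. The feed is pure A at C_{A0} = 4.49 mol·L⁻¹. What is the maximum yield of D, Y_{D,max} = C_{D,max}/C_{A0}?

0.104

Evaluating C_D at τ_opt = ln(k₂/k₁)/(k₂−k₁) gives C_{D,max}/C_{A0} = (k₁/k₂)^[k₂/(k₂−k₁)].
= (0.0670/0.467)^(0.467/(0.467−0.0670)) = (0.1435)^(1.167) = 0.1036.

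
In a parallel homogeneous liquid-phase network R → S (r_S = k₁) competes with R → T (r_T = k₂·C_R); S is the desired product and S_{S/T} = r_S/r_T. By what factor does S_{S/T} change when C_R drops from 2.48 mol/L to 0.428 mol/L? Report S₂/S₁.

5.79

S_{S/T} = (k₁/k₂)·C_R⁻¹, so S₂/S₁ = (C_{R,2}/C_{R,1})⁻¹.
= 2.48/0.428 = 5.79.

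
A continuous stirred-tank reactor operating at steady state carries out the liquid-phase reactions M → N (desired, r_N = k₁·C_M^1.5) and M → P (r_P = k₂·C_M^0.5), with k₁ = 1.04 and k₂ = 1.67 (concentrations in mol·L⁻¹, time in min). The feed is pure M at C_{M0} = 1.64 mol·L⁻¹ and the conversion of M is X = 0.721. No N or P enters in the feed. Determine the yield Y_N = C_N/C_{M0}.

0.160

Exit C_M = C_{M0}(1−X) = 1.64×0.279 = 0.4576 mol·L⁻¹.
In a CSTR the entire volume is at exit conditions, so r_N = 1.04×0.4576^1.5 = 0.3219 and r_P = 1.67×0.4576^0.5 = 1.130.
Fraction of consumed M going to N: r_N/(r_N+r_P) = 0.2218.
C_N = 0.2218·C_{M0}·X = 0.2218×1.64×0.721 = 0.262 mol·L⁻¹; Y_N = C_N/C_{M0} = 0.160.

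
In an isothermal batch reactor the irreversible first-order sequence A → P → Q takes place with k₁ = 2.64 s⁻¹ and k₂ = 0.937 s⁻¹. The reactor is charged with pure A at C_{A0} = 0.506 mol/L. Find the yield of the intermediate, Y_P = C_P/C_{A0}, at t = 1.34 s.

0.397

For first-order series with pure A initially, C_P(t) = k₁C_{A0}/(k₂−k₁)·(e^(−k₁t) − e^(−k₂t)).
e^(−k₁t) = e^(−2.64×1.34) = e^(−3.538) = 0.02908; e^(−k₂t) = e^(−1.256) = 0.2849.
C_P = 2.64×0.506/(0.937−2.64) × (0.02908−0.2849) = (-0.7844)×(-0.2558) = 0.2007 mol/L.
Y_P = C_P/C_{A0} = 0.2007/0.506 = 0.397.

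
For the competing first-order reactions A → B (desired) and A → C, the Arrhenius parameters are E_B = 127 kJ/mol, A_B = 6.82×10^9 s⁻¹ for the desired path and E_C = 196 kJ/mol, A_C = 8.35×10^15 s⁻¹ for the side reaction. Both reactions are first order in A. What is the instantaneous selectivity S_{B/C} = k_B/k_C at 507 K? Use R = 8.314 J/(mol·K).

Since both paths have the same order in A, the concentration cancels and S_{B/C} = k_B/k_C = (A_B/A_C)·exp[(E_C−E_B)/(RT)].
(E_C−E_B)/(RT) = (196−127)×10³/(8.314×507) = 69000/4215 = 16.37.
k_B/k_C = (6.82×10^9/8.35×10^15)·exp(16.37) = 8.168×10^-7 × 1.286×10^7 = 10.5.
Since E_B < E_C, lowering the temperature improves selectivity toward B.

10.5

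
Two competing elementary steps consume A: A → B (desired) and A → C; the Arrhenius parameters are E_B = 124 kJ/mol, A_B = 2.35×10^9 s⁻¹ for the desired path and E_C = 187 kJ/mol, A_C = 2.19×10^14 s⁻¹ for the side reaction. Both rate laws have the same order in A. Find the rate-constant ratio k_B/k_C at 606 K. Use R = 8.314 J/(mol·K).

Since both paths have the same order in A, the concentration cancels and S_{B/C} = k_B/k_C = (A_B/A_C)·exp[(E_C−E_B)/(RT)].
(E_C−E_B)/(RT) = (187−124)×10³/(8.314×606) = 63000/5038 = 12.50.
k_B/k_C = (2.35×10^9/2.19×10^14)·exp(12.50) = 1.073×10^-5 × 2.695×10^5 = 2.89.

2.89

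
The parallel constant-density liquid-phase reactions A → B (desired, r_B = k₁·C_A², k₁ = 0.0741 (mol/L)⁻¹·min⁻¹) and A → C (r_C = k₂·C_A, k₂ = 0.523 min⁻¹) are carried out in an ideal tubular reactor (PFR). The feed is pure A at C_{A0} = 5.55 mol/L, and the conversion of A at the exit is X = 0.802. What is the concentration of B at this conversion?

1.38 mol/L

C_A = C_{A0}(1−X) = 1.099 mol/L.
Along a PFR/batch, dC_C/dC_A = −r_C/(r_B+r_C) = −k₂/(k₂+k₁·C_A).
Integrating from C_{A0} to C_A: C_C = (0.523/0.0741)·ln[(0.523+0.0741·5.55)/(0.523+0.0741·1.10)] = 7.058·ln(0.9343/0.6044) = 3.074 mol/L.
Then C_B = (C_{A0}−C_A) − C_C = 4.451 − 3.074 = 1.378 mol/L.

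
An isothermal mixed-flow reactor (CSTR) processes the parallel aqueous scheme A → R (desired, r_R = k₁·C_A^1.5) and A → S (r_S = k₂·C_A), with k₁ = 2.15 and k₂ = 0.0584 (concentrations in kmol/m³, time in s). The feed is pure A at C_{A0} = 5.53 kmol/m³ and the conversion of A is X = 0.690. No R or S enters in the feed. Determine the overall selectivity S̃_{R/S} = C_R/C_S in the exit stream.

48.2

Exit C_A = C_{A0}(1−X) = 5.53×0.310 = 1.714 kmol/m³.
A CSTR operates uniformly at the exit composition, giving r_R = 4.826 and r_S = 0.1001 (each k·C_A^n at C_A = 1.714).
Overall selectivity = C_R/C_S = r_Rτ/(r_Sτ) = r_R/r_S = 48.2.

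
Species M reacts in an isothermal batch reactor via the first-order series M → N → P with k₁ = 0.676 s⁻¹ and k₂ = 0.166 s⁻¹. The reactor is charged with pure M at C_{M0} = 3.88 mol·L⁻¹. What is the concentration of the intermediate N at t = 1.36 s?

2.05 mol·L⁻¹

For first-order series with pure M initially, C_N(t) = k₁C_{M0}/(k₂−k₁)·(e^(−k₁t) − e^(−k₂t)).
e^(−k₁t) = e^(−0.676×1.36) = e^(−0.9194) = 0.3988; e^(−k₂t) = e^(−0.2258) = 0.7979.
C_N = 0.676×3.88/(0.166−0.676) × (0.3988−0.7979) = (-5.143)×(-0.3991) = 2.053 mol·L⁻¹.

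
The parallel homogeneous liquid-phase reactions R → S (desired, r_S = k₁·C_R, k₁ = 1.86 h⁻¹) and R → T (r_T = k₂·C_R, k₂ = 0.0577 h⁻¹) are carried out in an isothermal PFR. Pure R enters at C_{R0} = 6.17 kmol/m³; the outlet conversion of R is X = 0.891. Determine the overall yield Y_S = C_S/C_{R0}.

0.864

C_R = C_{R0}(1−X) = 0.6725 kmol/m³.
Both paths are first order in R, so the instantaneous fraction to S is constant: dC_S/d(−C_R) = k₁/(k₁+k₂) = 0.9699.
C_S = 0.9699·(C_{R0}−C_R) = 0.9699×5.497 = 5.33 kmol/m³.
Y_S = C_S/C_{R0} = 5.332/6.17 = 0.864.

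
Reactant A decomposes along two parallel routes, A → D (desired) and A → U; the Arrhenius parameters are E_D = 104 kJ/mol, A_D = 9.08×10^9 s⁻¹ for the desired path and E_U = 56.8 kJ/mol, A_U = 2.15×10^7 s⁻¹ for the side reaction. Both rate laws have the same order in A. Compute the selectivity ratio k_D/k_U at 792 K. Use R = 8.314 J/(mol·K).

With equal orders, S_{D/U} = k_D/k_U = (A_D/A_U)·exp[(E_U−E_D)/(RT)].
(E_U−E_D)/(RT) = (56.8−104)×10³/(8.314×792) = -47200/6585 = -7.168.
k_D/k_U = (9.08×10^9/2.15×10^7)·exp(-7.168) = 422.3 × 7.708×10^-4 = 0.326.

0.326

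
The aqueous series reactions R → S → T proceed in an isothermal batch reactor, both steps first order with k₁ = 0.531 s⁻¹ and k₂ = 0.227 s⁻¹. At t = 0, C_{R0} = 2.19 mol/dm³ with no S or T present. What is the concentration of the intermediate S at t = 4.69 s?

Solving the coupled first-order balances gives C_S(t) = [k₁/(k₂−k₁)]·C_{R0}·(e^(−k₁t) − e^(−k₂t)).
e^(−k₁t) = e^(−0.531×4.69) = e^(−2.490) = 0.08288; e^(−k₂t) = e^(−1.065) = 0.3449.
C_S = 0.531×2.19/(0.227−0.531) × (0.08288−0.3449) = (-3.825)×(-0.2620) = 1.002 mol/dm³.

1.00 mol/dm³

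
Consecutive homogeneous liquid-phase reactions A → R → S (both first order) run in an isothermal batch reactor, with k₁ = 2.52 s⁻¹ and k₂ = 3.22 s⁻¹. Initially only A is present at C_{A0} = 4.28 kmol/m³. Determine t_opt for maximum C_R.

0.350 s

Setting dC_R/dt = 0 gives t_opt = ln(k₂/k₁)/(k₂−k₁).
= ln(3.22/2.52)/(3.22−2.52) = ln(1.278)/0.7000 = 0.2451/0.7000 = 0.350 s.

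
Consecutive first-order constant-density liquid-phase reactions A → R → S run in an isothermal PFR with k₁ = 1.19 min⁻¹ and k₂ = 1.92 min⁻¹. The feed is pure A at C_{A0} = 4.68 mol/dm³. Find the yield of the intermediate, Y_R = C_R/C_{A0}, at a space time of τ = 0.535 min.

0.279

Solving the coupled first-order balances gives C_R(τ) = [k₁/(k₂−k₁)]·C_{A0}·(e^(−k₁τ) − e^(−k₂τ)).
e^(−k₁τ) = e^(−1.19×0.535) = e^(−0.6367) = 0.5291; e^(−k₂τ) = e^(−1.027) = 0.3580.
C_R = 1.19×4.68/(1.92−1.19) × (0.5291−0.3580) = 7.629×0.1711 = 1.305 mol/dm³.
Y_R = C_R/C_{A0} = 1.305/4.68 = 0.279.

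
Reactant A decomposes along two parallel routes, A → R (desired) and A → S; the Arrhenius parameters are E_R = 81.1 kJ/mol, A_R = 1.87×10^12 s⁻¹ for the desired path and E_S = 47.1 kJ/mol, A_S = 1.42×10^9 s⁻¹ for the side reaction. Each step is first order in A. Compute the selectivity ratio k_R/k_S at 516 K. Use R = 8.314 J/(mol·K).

With equal orders, S_{R/S} = k_R/k_S = (A_R/A_S)·exp[(E_S−E_R)/(RT)].
(E_S−E_R)/(RT) = (47.1−81.1)×10³/(8.314×516) = -34000/4290 = -7.925.
k_R/k_S = (1.87×10^12/1.42×10^9)·exp(-7.925) = 1317 × 3.615×10^-4 = 0.476.
Since E_R > E_S, raising the temperature improves selectivity toward R.

0.476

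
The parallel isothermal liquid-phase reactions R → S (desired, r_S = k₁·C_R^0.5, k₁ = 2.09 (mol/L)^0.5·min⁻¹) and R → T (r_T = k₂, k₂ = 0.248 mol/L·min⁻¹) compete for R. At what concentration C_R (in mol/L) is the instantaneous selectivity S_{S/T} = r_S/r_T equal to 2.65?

0.0989 mol/L

S_{S/T} = (k₁/k₂)·C_R^0.5 ⇒ C_R = (S·k₂/k₁)^(2).
= (2.65×0.248/2.09)^(2) = (0.3144)^(2) = 0.0989 mol/L.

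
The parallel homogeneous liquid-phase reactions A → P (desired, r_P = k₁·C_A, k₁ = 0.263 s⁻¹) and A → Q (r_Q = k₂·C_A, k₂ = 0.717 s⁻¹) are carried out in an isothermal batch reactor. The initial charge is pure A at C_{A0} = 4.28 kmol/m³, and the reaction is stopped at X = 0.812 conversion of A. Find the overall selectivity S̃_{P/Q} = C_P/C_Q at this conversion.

0.367

C_A = C_{A0}(1−X) = 0.8046 kmol/m³.
Both paths are first order in A, so the instantaneous fraction to P is constant: dC_P/d(−C_A) = k₁/(k₁+k₂) = 0.2684.
C_P = 0.2684·(C_{A0}−C_A) = 0.2684×3.475 = 0.933 kmol/m³.
C_Q = (C_{A0}−C_A)−C_P = 2.543 kmol/m³; S̃_{P/Q} = 0.9327/2.543 = 0.367.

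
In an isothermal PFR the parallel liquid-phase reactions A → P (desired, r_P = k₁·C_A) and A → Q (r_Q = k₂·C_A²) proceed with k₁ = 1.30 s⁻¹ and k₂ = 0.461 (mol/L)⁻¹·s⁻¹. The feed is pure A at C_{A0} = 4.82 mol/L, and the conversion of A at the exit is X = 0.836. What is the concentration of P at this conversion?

2.11 mol/L

C_A = C_{A0}(1−X) = 0.7905 mol/L.
Along a PFR/batch, dC_P/dC_A = −r_P/(r_P+r_Q) = −k₁/(k₁+k₂·C_A).
Integrating from C_{A0} to C_A: C_P = (1.30/0.461)·ln[(1.30+0.461·4.82)/(1.30+0.461·0.790)] = 2.820·ln(3.522/1.664) = 2.114 mol/L.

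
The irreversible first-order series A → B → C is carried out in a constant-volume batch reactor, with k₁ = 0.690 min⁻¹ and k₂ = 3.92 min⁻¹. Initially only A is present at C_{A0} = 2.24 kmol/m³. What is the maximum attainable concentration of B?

At the optimum, C_{B,max}/C_{A0} = (k₁/k₂)^[k₂/(k₂−k₁)].
= (0.690/3.92)^(3.92/(3.92−0.690)) = (0.1760)^(1.214) = 0.1215.
C_{B,max} = 0.1215×2.24 = 0.272 kmol/m³.

0.272 kmol/m³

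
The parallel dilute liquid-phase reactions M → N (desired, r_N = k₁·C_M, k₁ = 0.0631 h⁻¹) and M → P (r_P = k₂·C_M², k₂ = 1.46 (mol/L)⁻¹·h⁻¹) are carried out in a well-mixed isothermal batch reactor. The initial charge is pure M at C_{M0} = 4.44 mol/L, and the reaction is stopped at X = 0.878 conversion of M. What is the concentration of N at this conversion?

C_M = C_{M0}(1−X) = 0.5417 mol/L.
Along a PFR/batch, dC_N/dC_M = −r_N/(r_N+r_P) = −k₁/(k₁+k₂·C_M).
Integrating from C_{M0} to C_M: C_N = (0.0631/1.46)·ln[(0.0631+1.46·4.44)/(0.0631+1.46·0.542)] = 0.04322·ln(6.546/0.8540) = 0.08802 mol/L.

0.0880 mol/L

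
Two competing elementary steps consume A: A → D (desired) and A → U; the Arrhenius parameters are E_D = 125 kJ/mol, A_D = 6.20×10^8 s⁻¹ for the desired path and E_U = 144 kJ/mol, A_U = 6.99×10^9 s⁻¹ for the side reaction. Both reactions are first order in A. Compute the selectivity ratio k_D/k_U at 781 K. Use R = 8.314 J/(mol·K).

Since both paths have the same order in A, the concentration cancels and S_{D/U} = k_D/k_U = (A_D/A_U)·exp[(E_U−E_D)/(RT)].
(E_U−E_D)/(RT) = (144−125)×10³/(8.314×781) = 19000/6493 = 2.926.
k_D/k_U = (6.20×10^8/6.99×10^9)·exp(2.926) = 0.08870 × 18.66 = 1.65.
Since E_D < E_U, lowering the temperature improves selectivity toward D.

1.65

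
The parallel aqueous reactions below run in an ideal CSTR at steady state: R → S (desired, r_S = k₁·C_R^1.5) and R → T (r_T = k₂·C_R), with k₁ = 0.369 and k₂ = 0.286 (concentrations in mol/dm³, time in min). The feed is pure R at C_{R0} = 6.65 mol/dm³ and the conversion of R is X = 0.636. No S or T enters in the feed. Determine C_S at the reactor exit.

Exit C_R = C_{R0}(1−X) = 6.65×0.364 = 2.421 mol/dm³.
In a CSTR the entire volume is at exit conditions, so r_S = 0.369×2.421^1.5 = 1.390 and r_T = 0.286×2.421 = 0.6923.
Fraction of consumed R going to S: r_S/(r_S+r_T) = 0.6675.
C_S = 0.6675·C_{R0}·X = 0.6675×6.65×0.636 = 2.82 mol/dm³.

2.82 mol/dm³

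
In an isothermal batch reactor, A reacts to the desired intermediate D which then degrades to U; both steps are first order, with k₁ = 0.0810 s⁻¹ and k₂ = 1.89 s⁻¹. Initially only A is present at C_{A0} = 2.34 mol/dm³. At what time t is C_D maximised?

For first-order series the maximum of C_D occurs at t_opt = ln(k₂/k₁)/(k₂−k₁).
= ln(1.89/0.0810)/(1.89−0.0810) = ln(23.33)/1.809 = 3.150/1.809 = 1.74 s.

1.74 s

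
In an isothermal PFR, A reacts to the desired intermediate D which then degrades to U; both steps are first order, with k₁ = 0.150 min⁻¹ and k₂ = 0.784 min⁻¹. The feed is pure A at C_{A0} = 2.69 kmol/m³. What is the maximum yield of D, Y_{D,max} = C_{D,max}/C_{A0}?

Evaluating C_D at τ_opt = ln(k₂/k₁)/(k₂−k₁) gives C_{D,max}/C_{A0} = (k₁/k₂)^[k₂/(k₂−k₁)].
= (0.150/0.784)^(0.784/(0.784−0.150)) = (0.1913)^(1.237) = 0.1294.

0.129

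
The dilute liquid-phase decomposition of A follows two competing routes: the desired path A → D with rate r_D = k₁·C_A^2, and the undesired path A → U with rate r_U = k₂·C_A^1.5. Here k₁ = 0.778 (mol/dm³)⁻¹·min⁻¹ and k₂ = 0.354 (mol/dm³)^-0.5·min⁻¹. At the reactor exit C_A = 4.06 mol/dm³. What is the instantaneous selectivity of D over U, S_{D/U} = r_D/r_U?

S_{D/U} = r_D/r_U = (k₁·C_A^2)/(k₂·C_A^1.5) = (k₁/k₂)·C_A^0.5.
= (0.778×4.060^2) / (0.354×4.060^1.5) = 12.82/2.896 = 4.43.
Since the desired path is higher order in A, keeping C_A high (PFR or concentrated feed) favours D.

4.43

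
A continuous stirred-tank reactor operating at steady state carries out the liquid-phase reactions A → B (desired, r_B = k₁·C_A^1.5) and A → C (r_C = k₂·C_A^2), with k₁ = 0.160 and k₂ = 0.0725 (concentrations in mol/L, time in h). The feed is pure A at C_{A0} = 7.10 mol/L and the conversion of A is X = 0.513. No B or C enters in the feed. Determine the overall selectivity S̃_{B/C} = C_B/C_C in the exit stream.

1.19

Exit C_A = C_{A0}(1−X) = 7.10×0.487 = 3.458 mol/L.
A CSTR operates uniformly at the exit composition, giving r_B = 1.029 and r_C = 0.8668 (each k·C_A^n at C_A = 3.458).
Overall selectivity = C_B/C_C = r_Bτ/(r_Cτ) = r_B/r_C = 1.19.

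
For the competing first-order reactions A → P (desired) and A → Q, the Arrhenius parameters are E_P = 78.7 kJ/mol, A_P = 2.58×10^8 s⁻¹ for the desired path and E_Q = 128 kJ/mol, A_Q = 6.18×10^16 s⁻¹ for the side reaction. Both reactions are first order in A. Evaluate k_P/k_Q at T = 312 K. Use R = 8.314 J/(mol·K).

With equal orders, S_{P/Q} = k_P/k_Q = (A_P/A_Q)·exp[(E_Q−E_P)/(RT)].
(E_Q−E_P)/(RT) = (128−78.7)×10³/(8.314×312) = 49300/2594 = 19.01.
k_P/k_Q = (2.58×10^8/6.18×10^16)·exp(19.01) = 4.175×10^-9 × 1.795×10^8 = 0.749.

0.749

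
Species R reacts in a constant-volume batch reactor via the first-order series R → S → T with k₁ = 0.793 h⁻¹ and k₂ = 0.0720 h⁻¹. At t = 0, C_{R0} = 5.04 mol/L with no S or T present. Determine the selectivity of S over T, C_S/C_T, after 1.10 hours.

21.7

For first-order series with pure R initially, C_S(t) = k₁C_{R0}/(k₂−k₁)·(e^(−k₁t) − e^(−k₂t)).
e^(−k₁t) = e^(−0.793×1.10) = e^(−0.8723) = 0.4180; e^(−k₂t) = e^(−0.07920) = 0.9239.
C_S = 0.793×5.04/(0.0720−0.793) × (0.4180−0.9239) = (-5.543)×(-0.5059) = 2.804 mol/L.
C_R = C_{R0}e^(−k₁t) = 2.107 mol/L, so C_T = C_{R0}−C_R−C_S = 0.1292 mol/L; C_S/C_T = 21.7.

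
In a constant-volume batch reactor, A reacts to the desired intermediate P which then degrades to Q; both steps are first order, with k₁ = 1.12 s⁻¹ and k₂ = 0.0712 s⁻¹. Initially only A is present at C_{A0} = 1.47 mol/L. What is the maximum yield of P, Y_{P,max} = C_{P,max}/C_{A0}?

For a first-order series the maximum intermediate yield is C_{P,max}/C_{A0} = (k₁/k₂)^[k₂/(k₂−k₁)].
= (1.12/0.0712)^(0.0712/(0.0712−1.12)) = (15.73)^(-0.06789) = 0.8294.

0.829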